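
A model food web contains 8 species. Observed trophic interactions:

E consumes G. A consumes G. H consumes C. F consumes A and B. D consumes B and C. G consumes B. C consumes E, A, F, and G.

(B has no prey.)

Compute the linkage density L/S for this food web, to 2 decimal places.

L/S = 1.50

There are L = 12 links among S = 8 species.
L/S = 12/8 = 1.5000 ≈ 1.50.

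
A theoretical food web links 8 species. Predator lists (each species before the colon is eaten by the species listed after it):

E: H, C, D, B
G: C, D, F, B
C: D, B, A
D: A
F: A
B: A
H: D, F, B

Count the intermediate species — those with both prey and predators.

5

Intermediate species (has both prey and predators): H, C, D, F, B.
Count: 5.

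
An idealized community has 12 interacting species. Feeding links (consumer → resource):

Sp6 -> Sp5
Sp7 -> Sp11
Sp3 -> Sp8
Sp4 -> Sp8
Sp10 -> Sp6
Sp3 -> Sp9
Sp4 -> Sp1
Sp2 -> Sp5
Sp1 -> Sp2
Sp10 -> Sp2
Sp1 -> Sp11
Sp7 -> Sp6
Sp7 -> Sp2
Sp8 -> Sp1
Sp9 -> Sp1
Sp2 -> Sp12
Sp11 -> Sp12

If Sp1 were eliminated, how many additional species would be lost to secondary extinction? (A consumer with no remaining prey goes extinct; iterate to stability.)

Remove Sp1.
Round 1: Sp9 (all prey gone), Sp8 (all prey gone) → extinct.
Round 2: Sp4 (all prey gone), Sp3 (all prey gone) → extinct.
No further losses. Total secondary extinctions: 4.

4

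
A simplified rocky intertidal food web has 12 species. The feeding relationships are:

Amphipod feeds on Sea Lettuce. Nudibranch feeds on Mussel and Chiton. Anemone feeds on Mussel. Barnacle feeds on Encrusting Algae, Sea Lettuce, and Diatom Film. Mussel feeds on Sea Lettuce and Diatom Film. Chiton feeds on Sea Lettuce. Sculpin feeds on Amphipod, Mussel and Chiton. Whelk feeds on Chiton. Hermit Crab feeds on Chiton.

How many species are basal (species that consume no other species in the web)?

Basal species (no prey listed): Encrusting Algae, Sea Lettuce, Diatom Film.
Count: 3.

3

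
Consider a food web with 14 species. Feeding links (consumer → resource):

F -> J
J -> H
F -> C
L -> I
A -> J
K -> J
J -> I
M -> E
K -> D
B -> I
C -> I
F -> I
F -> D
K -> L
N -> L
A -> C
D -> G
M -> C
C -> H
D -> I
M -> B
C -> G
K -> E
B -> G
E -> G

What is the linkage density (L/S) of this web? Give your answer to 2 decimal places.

There are L = 25 links among S = 14 species.
L/S = 25/14 = 1.7857 ≈ 1.79.

L/S = 1.79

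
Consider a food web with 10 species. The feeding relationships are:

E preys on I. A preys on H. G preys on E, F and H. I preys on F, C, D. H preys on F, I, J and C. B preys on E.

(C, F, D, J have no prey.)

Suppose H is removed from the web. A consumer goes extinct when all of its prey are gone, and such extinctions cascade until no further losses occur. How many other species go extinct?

Remove H.
Round 1: A (all prey gone) → extinct.
No further losses. Total secondary extinctions: 1.

1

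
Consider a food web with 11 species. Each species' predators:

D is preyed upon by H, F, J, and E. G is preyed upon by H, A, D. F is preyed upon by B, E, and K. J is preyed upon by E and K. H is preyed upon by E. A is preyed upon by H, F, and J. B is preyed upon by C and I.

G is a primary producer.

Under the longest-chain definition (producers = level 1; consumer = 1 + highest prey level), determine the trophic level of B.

G is a producer → level 1.
D eats G → level 2.
F eats D (level 2); other prey at levels: A 2 → level 3.
B eats F → level 4.

Trophic level 4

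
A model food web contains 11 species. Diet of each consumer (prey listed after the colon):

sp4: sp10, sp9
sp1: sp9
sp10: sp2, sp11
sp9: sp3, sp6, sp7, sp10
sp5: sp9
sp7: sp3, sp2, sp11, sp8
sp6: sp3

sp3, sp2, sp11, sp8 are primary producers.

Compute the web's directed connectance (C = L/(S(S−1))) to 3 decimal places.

C = 0.136

The web has S = 11 species and L = 15 feeding links.
C = L / (S(S−1)) = 15 / 110 = 0.1364 ≈ 0.136.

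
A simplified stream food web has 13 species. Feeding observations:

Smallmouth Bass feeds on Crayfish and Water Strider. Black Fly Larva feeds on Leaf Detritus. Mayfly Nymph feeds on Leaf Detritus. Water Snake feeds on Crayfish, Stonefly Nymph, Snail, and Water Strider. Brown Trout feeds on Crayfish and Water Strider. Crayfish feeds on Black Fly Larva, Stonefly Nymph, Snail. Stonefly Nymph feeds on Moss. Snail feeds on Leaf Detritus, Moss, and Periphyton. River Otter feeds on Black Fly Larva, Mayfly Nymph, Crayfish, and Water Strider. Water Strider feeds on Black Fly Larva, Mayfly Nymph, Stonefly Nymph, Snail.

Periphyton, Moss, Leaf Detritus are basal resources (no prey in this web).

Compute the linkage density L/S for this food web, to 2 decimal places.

L/S = 1.92

There are L = 25 links among S = 13 species.
L/S = 25/13 = 1.9231 ≈ 1.92.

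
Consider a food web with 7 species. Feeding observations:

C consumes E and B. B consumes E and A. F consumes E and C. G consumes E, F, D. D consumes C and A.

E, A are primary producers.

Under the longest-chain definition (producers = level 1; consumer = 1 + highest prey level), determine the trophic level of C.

Trophic level 3

E is a producer → level 1.
B eats E (level 1); other prey at levels: A 1 → level 2.
C eats B (level 2); other prey at levels: E 1 → level 3.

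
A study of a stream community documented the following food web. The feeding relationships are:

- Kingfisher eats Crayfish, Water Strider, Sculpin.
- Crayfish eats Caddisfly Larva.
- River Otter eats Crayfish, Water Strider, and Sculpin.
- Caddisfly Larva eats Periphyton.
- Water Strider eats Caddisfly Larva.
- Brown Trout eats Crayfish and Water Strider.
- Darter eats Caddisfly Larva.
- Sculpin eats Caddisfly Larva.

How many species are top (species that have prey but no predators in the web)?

4

Top species (has prey, but nothing eats it): Darter, Brown Trout, River Otter, Kingfisher.
Count: 4.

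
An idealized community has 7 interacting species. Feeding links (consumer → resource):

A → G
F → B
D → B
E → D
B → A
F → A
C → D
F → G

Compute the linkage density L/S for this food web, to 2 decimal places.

L/S = 1.14

There are L = 8 links among S = 7 species.
L/S = 8/7 = 1.1429 ≈ 1.14.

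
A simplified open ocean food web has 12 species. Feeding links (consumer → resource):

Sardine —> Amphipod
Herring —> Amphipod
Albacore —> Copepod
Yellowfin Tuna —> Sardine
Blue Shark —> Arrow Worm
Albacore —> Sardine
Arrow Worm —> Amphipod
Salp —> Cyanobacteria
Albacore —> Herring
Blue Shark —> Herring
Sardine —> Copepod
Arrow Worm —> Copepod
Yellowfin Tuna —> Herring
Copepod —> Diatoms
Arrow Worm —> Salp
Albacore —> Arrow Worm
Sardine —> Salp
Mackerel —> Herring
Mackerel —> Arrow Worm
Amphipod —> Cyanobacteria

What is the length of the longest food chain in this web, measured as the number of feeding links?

3 links

One longest chain: Cyanobacteria → Salp → Arrow Worm → Albacore.
It has 4 species and 3 links.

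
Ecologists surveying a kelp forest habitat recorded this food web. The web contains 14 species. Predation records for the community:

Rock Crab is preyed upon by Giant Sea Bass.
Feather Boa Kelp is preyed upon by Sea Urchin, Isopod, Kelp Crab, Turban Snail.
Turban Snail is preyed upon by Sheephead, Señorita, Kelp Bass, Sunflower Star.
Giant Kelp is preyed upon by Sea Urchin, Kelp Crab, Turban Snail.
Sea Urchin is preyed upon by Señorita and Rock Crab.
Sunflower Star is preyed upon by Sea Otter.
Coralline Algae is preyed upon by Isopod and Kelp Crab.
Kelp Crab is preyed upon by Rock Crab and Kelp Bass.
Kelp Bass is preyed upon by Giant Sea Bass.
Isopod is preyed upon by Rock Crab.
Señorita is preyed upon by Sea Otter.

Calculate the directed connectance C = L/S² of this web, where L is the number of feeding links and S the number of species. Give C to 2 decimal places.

C = 0.11

The web has S = 14 species and L = 22 feeding links.
C = L / S² = 22 / 196 = 0.1122 ≈ 0.11.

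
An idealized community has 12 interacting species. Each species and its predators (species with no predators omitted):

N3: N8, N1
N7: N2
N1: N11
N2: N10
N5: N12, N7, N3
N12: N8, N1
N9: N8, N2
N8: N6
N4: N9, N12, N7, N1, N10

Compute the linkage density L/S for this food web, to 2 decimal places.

There are L = 18 links among S = 12 species.
L/S = 18/12 = 1.5000 ≈ 1.50.

L/S = 1.50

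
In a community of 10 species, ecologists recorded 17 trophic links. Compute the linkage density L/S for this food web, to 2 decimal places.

L/S = 1.70

There are L = 17 links among S = 10 species.
L/S = 17/10 = 1.7000 ≈ 1.70.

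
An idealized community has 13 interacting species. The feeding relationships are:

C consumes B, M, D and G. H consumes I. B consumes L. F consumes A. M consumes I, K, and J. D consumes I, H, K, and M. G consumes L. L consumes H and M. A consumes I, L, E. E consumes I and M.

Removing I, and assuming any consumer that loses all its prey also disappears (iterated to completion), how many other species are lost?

1

Remove I.
Round 1: H (all prey gone) → extinct.
No further losses. Total secondary extinctions: 1.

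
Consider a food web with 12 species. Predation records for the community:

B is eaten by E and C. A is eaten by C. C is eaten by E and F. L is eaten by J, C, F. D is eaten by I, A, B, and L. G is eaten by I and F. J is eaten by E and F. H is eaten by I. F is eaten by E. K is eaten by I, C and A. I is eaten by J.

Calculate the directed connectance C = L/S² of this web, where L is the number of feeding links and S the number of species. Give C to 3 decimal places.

The web has S = 12 species and L = 22 feeding links.
C = L / S² = 22 / 144 = 0.1528 ≈ 0.153.

C = 0.153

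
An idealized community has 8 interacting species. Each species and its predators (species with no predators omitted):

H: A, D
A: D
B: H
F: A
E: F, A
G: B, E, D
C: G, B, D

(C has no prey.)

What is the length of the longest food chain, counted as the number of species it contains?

6 species

One longest chain: C → G → B → H → A → D.
It has 6 species and 5 links.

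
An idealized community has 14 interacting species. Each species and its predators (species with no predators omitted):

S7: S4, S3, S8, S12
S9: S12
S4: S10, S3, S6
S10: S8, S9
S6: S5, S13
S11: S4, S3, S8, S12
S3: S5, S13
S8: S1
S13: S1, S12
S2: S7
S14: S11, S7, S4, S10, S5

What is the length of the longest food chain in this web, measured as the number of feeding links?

5 links

One longest chain: S14 → S11 → S4 → S10 → S8 → S1.
It has 6 species and 5 links.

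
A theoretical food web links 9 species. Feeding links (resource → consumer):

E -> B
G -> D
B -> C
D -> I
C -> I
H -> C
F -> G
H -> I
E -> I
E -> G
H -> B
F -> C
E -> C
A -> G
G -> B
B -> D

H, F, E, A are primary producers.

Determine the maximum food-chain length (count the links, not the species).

4 links

One longest chain: F → G → B → C → I.
It has 5 species and 4 links.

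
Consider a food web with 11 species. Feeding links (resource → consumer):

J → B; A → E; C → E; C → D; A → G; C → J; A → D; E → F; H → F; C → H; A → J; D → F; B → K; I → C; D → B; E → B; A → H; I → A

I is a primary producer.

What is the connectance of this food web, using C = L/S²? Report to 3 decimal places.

C = 0.149

The web has S = 11 species and L = 18 feeding links.
C = L / S² = 18 / 121 = 0.1488 ≈ 0.149.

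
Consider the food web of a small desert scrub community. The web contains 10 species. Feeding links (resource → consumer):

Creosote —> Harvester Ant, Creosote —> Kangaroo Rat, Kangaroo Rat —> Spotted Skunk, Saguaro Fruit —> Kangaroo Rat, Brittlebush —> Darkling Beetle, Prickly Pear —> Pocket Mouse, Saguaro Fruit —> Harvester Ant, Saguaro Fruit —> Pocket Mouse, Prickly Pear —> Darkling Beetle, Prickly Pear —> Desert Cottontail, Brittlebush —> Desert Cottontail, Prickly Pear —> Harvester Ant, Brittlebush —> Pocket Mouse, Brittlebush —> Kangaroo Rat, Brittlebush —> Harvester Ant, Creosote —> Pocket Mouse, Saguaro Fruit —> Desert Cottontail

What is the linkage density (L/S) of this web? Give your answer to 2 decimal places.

L/S = 1.70

There are L = 17 links among S = 10 species.
L/S = 17/10 = 1.7000 ≈ 1.70.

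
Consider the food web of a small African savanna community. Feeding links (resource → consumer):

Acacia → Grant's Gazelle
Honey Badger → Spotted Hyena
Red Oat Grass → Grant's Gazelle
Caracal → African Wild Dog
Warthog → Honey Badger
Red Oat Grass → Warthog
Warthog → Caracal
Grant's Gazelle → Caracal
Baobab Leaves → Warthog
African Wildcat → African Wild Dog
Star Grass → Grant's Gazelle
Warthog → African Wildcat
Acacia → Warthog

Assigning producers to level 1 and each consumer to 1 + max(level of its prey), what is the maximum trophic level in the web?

Producers (level 1): Acacia, Baobab Leaves, Star Grass, Red Oat Grass.
Acacia → Warthog → African Wildcat → African Wild Dog gives African Wild Dog level 4.
No species has a prey at level 4, so no species reaches level 5.

4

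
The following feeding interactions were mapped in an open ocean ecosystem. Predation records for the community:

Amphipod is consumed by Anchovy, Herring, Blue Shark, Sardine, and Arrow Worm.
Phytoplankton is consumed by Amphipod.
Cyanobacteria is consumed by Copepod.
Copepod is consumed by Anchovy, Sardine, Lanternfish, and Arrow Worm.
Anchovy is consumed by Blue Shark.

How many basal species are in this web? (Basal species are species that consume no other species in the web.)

2

Basal species (no prey listed): Phytoplankton, Cyanobacteria.
Count: 2.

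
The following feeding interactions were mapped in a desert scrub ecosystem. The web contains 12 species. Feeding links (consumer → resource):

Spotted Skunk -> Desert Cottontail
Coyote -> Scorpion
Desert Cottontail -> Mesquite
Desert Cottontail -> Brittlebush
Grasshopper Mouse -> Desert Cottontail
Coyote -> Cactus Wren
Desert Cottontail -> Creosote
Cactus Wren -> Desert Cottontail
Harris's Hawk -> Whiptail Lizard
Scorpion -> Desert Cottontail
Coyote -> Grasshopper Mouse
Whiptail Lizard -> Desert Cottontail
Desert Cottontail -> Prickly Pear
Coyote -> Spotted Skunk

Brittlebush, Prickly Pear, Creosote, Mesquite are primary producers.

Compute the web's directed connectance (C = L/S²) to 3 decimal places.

C = 0.097

The web has S = 12 species and L = 14 feeding links.
C = L / S² = 14 / 144 = 0.0972 ≈ 0.097.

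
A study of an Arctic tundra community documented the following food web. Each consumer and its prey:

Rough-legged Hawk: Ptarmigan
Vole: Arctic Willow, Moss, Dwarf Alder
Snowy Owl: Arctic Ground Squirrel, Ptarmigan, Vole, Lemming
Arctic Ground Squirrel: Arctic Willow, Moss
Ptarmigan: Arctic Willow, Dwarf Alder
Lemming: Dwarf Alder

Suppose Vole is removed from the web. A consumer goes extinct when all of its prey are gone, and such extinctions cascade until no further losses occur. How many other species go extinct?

0

Remove Vole.
Every predator of it retains at least one other prey: Snowy Owl still has Arctic Ground Squirrel, Ptarmigan, Lemming.
No consumer loses all prey, so no secondary extinctions occur.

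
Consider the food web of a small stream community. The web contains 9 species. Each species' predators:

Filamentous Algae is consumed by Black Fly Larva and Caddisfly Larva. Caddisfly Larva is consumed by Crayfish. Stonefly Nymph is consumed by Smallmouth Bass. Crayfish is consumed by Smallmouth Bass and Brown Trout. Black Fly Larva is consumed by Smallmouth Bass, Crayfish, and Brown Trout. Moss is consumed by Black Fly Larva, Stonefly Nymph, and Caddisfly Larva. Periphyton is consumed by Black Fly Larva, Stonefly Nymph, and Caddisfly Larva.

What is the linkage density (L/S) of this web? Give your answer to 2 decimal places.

L/S = 1.67

There are L = 15 links among S = 9 species.
L/S = 15/9 = 1.6667 ≈ 1.67.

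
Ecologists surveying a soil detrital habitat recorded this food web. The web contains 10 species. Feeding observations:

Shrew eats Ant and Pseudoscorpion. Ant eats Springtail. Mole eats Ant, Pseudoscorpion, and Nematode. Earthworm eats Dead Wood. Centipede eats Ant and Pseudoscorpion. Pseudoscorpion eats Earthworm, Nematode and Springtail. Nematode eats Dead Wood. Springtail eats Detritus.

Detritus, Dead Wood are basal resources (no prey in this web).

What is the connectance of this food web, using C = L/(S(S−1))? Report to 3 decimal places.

C = 0.156

The web has S = 10 species and L = 14 feeding links.
C = L / (S(S−1)) = 14 / 90 = 0.1556 ≈ 0.156.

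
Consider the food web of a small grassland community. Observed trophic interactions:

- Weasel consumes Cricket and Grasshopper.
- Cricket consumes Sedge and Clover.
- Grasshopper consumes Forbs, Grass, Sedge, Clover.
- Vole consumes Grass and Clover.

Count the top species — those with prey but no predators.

2

Top species (has prey, but nothing eats it): Vole, Weasel.
Count: 2.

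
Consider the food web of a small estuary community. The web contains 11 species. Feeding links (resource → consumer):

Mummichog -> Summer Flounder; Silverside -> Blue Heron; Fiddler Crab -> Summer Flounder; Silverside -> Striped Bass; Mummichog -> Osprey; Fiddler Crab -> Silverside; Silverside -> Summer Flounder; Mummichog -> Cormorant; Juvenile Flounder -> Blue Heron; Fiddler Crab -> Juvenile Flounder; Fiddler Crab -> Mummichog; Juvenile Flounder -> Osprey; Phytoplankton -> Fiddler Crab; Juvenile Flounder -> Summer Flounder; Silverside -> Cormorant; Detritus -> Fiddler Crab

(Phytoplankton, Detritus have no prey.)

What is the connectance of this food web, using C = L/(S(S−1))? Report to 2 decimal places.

The web has S = 11 species and L = 16 feeding links.
C = L / (S(S−1)) = 16 / 110 = 0.1455 ≈ 0.15.

C = 0.15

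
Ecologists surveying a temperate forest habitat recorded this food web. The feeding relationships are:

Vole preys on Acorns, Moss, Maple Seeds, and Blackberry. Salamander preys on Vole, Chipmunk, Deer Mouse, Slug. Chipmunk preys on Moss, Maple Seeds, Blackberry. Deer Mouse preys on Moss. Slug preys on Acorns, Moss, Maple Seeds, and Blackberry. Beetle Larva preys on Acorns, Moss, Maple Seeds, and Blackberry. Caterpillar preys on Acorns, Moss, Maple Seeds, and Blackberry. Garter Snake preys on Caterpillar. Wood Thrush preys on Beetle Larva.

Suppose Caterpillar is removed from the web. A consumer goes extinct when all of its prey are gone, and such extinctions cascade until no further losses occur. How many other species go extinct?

Remove Caterpillar.
Round 1: Garter Snake (all prey gone) → extinct.
No further losses. Total secondary extinctions: 1.

1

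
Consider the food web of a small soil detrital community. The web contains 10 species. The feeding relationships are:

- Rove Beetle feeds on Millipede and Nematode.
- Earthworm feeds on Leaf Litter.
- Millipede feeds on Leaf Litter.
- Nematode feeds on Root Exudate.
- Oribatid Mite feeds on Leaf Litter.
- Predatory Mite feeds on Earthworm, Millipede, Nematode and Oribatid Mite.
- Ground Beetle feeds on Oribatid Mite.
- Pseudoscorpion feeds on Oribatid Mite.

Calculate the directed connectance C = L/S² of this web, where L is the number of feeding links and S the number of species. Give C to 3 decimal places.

C = 0.120

The web has S = 10 species and L = 12 feeding links.
C = L / S² = 12 / 100 = 0.1200 ≈ 0.120.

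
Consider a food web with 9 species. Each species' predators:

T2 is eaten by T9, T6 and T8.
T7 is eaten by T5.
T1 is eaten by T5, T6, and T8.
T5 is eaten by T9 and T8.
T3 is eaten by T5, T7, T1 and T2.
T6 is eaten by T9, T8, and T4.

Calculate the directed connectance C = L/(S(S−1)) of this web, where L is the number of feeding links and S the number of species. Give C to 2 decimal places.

C = 0.22

The web has S = 9 species and L = 16 feeding links.
C = L / (S(S−1)) = 16 / 72 = 0.2222 ≈ 0.22.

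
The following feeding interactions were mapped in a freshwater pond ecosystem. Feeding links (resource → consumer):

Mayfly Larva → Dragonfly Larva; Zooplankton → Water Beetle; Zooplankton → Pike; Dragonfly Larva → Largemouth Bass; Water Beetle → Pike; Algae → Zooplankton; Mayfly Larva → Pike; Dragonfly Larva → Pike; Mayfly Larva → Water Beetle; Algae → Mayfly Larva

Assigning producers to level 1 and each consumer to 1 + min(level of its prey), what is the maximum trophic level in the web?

Producers (level 1): Algae.
Following each consumer down to its lowest-level prey: Algae → Mayfly Larva → Dragonfly Larva → Largemouth Bass (levels 1 through 4).
All prey of Largemouth Bass (Dragonfly Larva 3) are at level 3 or above, so Largemouth Bass is at level 1 + 3 = 4.
Every consumer has at least one prey at level 3 or below, so none exceeds level 4.

4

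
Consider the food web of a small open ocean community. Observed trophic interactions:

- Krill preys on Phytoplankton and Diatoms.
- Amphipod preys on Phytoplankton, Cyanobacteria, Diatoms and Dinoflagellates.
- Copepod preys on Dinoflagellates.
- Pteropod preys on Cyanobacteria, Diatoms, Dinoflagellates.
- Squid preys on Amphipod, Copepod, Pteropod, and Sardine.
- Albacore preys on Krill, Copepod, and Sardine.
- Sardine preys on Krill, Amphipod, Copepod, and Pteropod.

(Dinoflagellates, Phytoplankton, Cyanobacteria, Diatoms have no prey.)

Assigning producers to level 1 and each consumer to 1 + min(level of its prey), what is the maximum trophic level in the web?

3

Producers (level 1): Dinoflagellates, Phytoplankton, Cyanobacteria, Diatoms.
Following each consumer down to its lowest-level prey: Dinoflagellates → Copepod → Sardine (levels 1 through 3).
All prey of Sardine (Copepod 2, Pteropod 2, Krill 2, Amphipod 2) are at level 2 or above, so Sardine is at level 1 + 2 = 3.
Every consumer has at least one prey at level 2 or below, so none exceeds level 3.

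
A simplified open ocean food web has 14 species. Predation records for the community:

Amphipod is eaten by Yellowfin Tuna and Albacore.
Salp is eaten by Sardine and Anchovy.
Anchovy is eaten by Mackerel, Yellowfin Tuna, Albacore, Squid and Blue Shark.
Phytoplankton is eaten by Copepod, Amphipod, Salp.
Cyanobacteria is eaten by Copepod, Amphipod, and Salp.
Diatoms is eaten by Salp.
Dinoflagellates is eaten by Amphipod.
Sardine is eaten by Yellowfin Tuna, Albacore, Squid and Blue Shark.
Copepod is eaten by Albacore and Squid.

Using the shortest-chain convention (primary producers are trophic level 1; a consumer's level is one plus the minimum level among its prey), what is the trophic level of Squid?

Trophic level 3

Cyanobacteria is a producer → level 1.
Copepod eats Cyanobacteria → level 2.
Squid eats Copepod → level 3.
No prey of Squid is below level 2, so 3 is the minimum.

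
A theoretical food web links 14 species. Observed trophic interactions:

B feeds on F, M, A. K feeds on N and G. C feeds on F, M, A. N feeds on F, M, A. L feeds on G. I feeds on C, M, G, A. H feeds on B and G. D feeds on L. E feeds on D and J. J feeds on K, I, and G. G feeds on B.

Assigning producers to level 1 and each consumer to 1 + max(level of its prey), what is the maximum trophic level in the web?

6

Producers (level 1): M, A, F.
M → B → G → I → J → E gives E level 6.
No species has a prey at level 6, so no species reaches level 7.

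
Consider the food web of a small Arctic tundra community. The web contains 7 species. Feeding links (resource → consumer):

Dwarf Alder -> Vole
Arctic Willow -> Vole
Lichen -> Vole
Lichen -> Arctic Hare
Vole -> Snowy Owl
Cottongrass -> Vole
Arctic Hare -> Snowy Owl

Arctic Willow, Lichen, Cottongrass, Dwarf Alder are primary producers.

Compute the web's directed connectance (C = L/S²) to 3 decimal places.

The web has S = 7 species and L = 7 feeding links.
C = L / S² = 7 / 49 = 0.1429 ≈ 0.143.

C = 0.143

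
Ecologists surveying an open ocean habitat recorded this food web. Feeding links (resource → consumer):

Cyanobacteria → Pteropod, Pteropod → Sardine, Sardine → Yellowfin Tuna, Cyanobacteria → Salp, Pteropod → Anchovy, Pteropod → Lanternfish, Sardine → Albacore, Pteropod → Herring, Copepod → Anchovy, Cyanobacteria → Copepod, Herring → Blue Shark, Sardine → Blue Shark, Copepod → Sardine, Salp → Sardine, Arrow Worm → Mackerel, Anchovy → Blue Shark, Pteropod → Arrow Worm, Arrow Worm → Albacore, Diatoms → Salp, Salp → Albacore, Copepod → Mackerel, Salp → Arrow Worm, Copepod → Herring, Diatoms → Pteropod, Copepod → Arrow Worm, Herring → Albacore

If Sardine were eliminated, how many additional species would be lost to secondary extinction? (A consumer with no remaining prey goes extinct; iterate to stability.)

1

Remove Sardine.
Round 1: Yellowfin Tuna (all prey gone) → extinct.
No further losses. Total secondary extinctions: 1.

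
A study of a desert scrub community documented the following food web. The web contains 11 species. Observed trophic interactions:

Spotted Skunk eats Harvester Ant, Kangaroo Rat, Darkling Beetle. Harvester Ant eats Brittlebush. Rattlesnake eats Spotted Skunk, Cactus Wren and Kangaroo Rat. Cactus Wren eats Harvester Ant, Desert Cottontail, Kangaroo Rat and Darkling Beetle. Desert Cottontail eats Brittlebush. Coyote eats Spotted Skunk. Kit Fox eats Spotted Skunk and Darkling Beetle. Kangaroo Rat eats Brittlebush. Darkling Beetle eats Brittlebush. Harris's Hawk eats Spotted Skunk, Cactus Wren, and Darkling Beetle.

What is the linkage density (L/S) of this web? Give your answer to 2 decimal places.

There are L = 20 links among S = 11 species.
L/S = 20/11 = 1.8182 ≈ 1.82.

L/S = 1.82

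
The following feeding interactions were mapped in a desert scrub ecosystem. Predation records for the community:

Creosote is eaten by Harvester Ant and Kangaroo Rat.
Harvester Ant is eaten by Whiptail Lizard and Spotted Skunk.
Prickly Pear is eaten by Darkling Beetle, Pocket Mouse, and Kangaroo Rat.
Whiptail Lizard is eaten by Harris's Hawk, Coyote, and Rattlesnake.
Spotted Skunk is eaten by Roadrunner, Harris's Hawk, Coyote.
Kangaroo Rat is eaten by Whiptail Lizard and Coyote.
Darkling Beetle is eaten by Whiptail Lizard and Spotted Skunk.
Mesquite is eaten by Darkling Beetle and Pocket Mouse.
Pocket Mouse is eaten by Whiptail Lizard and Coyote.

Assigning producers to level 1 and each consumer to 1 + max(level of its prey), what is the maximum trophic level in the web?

4

Producers (level 1): Prickly Pear, Mesquite, Creosote.
Prickly Pear → Darkling Beetle → Spotted Skunk → Coyote gives Coyote level 4.
No species has a prey at level 4, so no species reaches level 5.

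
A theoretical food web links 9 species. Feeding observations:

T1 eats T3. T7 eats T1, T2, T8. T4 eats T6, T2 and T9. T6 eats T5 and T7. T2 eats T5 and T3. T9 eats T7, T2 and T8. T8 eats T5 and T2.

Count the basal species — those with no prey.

Basal species (no prey listed): T5, T3.
Count: 2.

2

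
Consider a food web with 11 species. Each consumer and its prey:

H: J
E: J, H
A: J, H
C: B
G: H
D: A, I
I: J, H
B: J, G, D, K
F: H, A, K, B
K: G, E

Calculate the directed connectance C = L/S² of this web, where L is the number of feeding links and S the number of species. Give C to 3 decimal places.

The web has S = 11 species and L = 21 feeding links.
C = L / S² = 21 / 121 = 0.1736 ≈ 0.174.

C = 0.174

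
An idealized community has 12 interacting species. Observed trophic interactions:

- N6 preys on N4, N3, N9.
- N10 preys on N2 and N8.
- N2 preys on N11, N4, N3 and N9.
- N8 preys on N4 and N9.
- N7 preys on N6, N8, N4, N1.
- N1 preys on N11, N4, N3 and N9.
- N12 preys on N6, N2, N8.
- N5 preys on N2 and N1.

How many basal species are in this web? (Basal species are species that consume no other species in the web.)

4

Basal species (no prey listed): N11, N3, N9, N4.
Count: 4.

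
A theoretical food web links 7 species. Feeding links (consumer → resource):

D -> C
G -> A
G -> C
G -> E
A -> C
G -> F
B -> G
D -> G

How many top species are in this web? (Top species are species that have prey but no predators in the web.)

Top species (has prey, but nothing eats it): D, B.
Count: 2.

2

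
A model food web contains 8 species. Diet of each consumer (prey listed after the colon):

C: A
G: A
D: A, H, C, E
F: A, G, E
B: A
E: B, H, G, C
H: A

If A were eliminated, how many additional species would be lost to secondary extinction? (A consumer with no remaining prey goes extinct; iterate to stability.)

Remove A.
Round 1: B (all prey gone), H (all prey gone), G (all prey gone), C (all prey gone) → extinct.
Round 2: E (all prey gone) → extinct.
Round 3: F (all prey gone), D (all prey gone) → extinct.
No further losses. Total secondary extinctions: 7.

7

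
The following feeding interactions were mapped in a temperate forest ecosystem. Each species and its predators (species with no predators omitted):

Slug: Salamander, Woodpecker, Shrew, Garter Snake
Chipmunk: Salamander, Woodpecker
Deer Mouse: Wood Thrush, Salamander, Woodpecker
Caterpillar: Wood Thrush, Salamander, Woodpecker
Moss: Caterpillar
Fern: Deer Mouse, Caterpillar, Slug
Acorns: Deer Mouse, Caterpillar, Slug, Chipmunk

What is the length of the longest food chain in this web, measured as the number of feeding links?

One longest chain: Acorns → Deer Mouse → Wood Thrush.
It has 3 species and 2 links.

2 links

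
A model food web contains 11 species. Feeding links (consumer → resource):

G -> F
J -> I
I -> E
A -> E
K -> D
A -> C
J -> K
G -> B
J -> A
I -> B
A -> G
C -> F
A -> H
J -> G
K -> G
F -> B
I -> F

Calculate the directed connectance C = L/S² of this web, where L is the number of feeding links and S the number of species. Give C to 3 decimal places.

The web has S = 11 species and L = 17 feeding links.
C = L / S² = 17 / 121 = 0.1405 ≈ 0.140.

C = 0.140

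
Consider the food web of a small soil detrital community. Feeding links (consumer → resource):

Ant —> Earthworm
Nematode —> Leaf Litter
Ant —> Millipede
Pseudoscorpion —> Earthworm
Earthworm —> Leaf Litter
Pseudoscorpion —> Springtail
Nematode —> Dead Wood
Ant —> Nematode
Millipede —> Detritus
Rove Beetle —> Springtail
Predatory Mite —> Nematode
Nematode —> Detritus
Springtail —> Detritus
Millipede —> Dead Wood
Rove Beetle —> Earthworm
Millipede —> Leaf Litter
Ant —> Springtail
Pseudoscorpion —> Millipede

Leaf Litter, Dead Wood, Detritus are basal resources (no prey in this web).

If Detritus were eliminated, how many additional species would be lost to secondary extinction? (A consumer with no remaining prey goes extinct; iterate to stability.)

Remove Detritus.
Round 1: Springtail (all prey gone) → extinct.
No further losses. Total secondary extinctions: 1.

1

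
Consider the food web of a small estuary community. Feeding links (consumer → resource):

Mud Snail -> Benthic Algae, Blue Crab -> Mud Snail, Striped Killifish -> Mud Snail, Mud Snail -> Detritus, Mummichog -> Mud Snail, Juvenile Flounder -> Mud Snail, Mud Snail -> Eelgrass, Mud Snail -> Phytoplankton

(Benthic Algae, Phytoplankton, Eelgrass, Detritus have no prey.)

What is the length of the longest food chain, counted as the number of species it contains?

One longest chain: Benthic Algae → Mud Snail → Mummichog.
It has 3 species and 2 links.

3 species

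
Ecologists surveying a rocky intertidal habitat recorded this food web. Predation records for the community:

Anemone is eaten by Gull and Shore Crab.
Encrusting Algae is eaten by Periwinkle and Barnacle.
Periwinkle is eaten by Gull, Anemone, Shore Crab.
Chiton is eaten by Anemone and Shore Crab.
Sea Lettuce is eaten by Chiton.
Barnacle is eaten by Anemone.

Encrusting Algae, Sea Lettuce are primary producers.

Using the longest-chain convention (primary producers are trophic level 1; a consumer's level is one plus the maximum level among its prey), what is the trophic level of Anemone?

Encrusting Algae is a producer → level 1.
Barnacle eats Encrusting Algae → level 2.
Anemone eats Barnacle (level 2); other prey at levels: Periwinkle 2, Chiton 2 → level 3.

Trophic level 3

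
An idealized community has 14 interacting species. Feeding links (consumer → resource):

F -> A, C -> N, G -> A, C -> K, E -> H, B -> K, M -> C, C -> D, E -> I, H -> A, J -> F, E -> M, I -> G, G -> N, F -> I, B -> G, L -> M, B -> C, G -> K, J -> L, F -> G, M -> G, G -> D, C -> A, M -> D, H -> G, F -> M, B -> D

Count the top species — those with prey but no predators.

3

Top species (has prey, but nothing eats it): B, E, J.
Count: 3.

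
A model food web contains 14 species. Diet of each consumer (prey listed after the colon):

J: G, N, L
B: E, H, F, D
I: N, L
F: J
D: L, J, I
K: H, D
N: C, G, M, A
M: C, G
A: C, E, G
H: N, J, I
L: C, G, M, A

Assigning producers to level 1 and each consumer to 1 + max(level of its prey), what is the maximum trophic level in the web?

6

Producers (level 1): C, E, G.
C → M → N → J → F → B gives B level 6.
No species has a prey at level 6, so no species reaches level 7.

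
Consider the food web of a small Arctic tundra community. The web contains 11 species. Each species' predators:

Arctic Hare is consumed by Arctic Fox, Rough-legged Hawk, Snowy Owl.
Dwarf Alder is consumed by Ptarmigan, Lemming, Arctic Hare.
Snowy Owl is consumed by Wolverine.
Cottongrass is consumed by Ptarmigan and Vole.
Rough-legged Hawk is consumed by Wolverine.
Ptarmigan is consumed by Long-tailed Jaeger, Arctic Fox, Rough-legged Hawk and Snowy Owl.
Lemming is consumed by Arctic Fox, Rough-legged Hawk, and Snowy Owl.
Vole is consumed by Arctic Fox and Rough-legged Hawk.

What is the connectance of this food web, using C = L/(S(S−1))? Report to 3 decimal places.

The web has S = 11 species and L = 19 feeding links.
C = L / (S(S−1)) = 19 / 110 = 0.1727 ≈ 0.173.

C = 0.173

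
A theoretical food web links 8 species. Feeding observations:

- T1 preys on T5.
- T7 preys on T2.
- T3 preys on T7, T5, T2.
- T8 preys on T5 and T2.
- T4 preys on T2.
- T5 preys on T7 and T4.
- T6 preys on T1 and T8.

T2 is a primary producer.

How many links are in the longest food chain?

4 links

One longest chain: T2 → T7 → T5 → T8 → T6.
It has 5 species and 4 links.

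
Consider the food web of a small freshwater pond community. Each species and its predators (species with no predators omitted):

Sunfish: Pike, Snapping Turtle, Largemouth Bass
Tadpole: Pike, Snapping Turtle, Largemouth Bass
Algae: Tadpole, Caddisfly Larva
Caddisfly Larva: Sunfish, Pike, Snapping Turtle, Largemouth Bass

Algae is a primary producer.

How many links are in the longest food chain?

One longest chain: Algae → Caddisfly Larva → Sunfish → Pike.
It has 4 species and 3 links.

3 links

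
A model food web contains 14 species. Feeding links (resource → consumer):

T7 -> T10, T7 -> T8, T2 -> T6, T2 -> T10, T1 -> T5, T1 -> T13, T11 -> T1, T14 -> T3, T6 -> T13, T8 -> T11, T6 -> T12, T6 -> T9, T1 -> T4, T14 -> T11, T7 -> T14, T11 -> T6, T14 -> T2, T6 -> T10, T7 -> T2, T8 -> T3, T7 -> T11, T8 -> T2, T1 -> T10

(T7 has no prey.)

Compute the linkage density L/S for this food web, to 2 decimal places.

There are L = 23 links among S = 14 species.
L/S = 23/14 = 1.6429 ≈ 1.64.

L/S = 1.64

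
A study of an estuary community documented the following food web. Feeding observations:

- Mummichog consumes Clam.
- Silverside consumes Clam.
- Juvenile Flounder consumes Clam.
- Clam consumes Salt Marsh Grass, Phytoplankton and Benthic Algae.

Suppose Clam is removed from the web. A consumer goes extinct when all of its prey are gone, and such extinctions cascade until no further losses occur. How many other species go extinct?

3

Remove Clam.
Round 1: Mummichog (all prey gone), Silverside (all prey gone), Juvenile Flounder (all prey gone) → extinct.
No further losses. Total secondary extinctions: 3.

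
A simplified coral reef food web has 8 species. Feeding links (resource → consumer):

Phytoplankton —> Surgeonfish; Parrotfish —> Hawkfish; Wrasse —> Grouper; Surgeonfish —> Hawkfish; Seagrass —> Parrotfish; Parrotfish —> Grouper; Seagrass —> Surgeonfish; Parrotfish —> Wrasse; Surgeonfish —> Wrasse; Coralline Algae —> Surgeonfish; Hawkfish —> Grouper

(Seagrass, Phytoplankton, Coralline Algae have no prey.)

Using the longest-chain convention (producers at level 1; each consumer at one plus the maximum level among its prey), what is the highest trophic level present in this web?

Producers (level 1): Seagrass, Phytoplankton, Coralline Algae.
Seagrass → Parrotfish → Hawkfish → Grouper gives Grouper level 4.
No species has a prey at level 4, so no species reaches level 5.

4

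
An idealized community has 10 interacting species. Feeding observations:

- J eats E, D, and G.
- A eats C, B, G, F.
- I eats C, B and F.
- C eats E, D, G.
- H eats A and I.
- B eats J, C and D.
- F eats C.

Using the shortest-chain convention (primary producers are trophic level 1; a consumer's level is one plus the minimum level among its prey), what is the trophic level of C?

G is a producer → level 1.
C eats G → level 2.

Trophic level 2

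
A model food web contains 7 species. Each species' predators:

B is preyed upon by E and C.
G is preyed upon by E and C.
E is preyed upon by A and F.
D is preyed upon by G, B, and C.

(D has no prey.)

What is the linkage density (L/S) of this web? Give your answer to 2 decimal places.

There are L = 9 links among S = 7 species.
L/S = 9/7 = 1.2857 ≈ 1.29.

L/S = 1.29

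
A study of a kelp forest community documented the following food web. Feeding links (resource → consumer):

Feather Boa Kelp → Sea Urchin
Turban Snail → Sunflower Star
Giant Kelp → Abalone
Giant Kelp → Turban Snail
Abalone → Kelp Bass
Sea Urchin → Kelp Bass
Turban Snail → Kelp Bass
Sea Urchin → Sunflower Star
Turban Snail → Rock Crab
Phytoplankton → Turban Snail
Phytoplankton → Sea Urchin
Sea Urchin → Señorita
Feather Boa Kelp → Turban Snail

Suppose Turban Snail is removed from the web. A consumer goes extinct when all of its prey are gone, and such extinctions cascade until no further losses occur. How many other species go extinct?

Remove Turban Snail.
Round 1: Rock Crab (all prey gone) → extinct.
No further losses. Total secondary extinctions: 1.

1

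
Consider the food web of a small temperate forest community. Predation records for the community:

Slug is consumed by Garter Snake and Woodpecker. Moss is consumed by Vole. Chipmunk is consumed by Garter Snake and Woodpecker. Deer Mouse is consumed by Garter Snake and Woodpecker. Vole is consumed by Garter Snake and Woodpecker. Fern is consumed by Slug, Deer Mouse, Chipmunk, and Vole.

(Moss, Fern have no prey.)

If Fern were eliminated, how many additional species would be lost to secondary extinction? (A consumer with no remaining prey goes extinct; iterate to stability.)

3

Remove Fern.
Round 1: Deer Mouse (all prey gone), Chipmunk (all prey gone), Slug (all prey gone) → extinct.
No further losses. Total secondary extinctions: 3.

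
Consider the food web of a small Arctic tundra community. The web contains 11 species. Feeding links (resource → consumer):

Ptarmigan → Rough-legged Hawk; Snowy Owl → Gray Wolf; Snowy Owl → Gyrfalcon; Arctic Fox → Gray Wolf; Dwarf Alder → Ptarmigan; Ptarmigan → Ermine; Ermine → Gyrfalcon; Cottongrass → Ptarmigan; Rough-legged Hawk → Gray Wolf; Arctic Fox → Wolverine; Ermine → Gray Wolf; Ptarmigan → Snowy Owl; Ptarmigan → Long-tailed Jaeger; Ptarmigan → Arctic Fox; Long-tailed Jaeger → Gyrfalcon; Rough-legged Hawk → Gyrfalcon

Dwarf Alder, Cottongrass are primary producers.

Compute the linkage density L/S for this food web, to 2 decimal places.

L/S = 1.45

There are L = 16 links among S = 11 species.
L/S = 16/11 = 1.4545 ≈ 1.45.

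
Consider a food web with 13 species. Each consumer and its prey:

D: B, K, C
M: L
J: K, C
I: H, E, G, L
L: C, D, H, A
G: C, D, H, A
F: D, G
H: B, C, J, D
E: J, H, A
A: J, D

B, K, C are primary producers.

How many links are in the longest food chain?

One longest chain: K → J → H → G → I.
It has 5 species and 4 links.

4 links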